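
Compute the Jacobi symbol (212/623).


Compute (212/623) via quadratic reciprocity:
  pull out 2: (2/623) = +1  (since 623 mod 8 = 7)
  pull out 2: (2/623) = +1  (since 623 mod 8 = 7)
  reciprocity: (53/623) -> +(623/53)
  reduce: (40/53)
  pull out 2: (2/53) = -1  (since 53 mod 8 = 5)
  pull out 2: (2/53) = -1  (since 53 mod 8 = 5)
  pull out 2: (2/53) = -1  (since 53 mod 8 = 5)
  reciprocity: (5/53) -> +(53/5)
  reduce: (3/5)
  reciprocity: (3/5) -> +(5/3)
  reduce: (2/3)
  pull out 2: (2/3) = -1  (since 3 mod 8 = 3)
  (1/3) = 1
Product of signs = 1

1


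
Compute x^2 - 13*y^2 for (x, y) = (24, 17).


x^2 - d*y^2
= 24^2 - 13*17^2
= 576 - 3757
= -3181

-3181


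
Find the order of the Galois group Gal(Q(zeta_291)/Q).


|Gal(Q(zeta_291)/Q)| = phi(291)
= 192

192


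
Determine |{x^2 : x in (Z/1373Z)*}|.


For prime p, the number of non-zero quadratic residues is (p-1)/2.
= (1373-1)/2
= 686

686


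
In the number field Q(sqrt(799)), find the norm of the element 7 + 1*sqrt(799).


N(a + b*sqrt(d)) = a^2 - d*b^2
= (7)^2 - (799)*(1)^2
= 49 - 799
= -750

-750


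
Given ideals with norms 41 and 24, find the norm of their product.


N(IJ) = N(I) * N(J)
= 41 * 24
= 984

984


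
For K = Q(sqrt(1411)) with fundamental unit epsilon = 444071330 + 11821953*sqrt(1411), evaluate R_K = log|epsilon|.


epsilon = 444071330 + 11821953*sqrt(1411)
= 8.8814e+08
R = ln(8.8814e+08)
= 20.6046

20.6046


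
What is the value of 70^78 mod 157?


p = 157 is prime and the exponent is (p-1)/2 = 78, so by Euler's criterion 70^78 = (70/157) = +1 or -1 mod 157.
Compute by square-and-multiply:
  78 = 64 + 8 + 4 + 2 (binary 1001110)
  Repeated squaring mod 157: 70^1 = 70, 70^2 = 33, 70^4 = 147, 70^8 = 100, 70^16 = 109, 70^32 = 106, 70^64 = 89
  70^78 = 70^64 * 70^8 * 70^4 * 70^2 = 89 * 100 * 147 * 33 mod 157
    89 * 100 = 8900 = 108 mod 157
    108 * 147 = 15876 = 19 mod 157
    19 * 33 = 627 = 156 mod 157
  70^78 = 156 mod 157
Result 156 = p - 1 = -1 mod 157: 70 is a quadratic non-residue mod 157. As a residue in [0, p-1] the value is 156.
70^78 mod 157 = 156

156


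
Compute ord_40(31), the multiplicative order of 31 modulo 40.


We want ord_40(31), the smallest k >= 1 with 31^k = 1 mod 40.
n = 40 = 2^3 * 5, phi(40) = 16; the order divides phi(n).
Divisors of 16: 1, 2, 4, 8, 16
Repeated squaring mod 40: 31^1 = 31, 31^2 = 1, 31^4 = 1, 31^8 = 1, 31^16 = 1
Test divisors in increasing order:
  k=1: 31^1 = 31 mod 40
  k=2: 31^2 = 1 mod 40  <- first divisor giving 1
Order = 2

2


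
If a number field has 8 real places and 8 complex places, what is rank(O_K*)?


By Dirichlet's unit theorem:
rank = r1 + r2 - 1
= 8 + 8 - 1
= 15

15


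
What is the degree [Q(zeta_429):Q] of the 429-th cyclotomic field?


The degree equals Euler's totient phi(429).
429 = 3 * 11 * 13
phi(429) = 240

240


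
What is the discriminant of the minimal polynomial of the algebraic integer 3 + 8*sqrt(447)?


The element 3 + 8*sqrt(447) has minimal polynomial:
x^2 - 6*x - 28599
Discriminant = (-6)^2 - 4*(-28599)
= 36 + 114396
= 114432

114432


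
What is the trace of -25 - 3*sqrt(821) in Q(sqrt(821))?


Tr(a + b*sqrt(d)) = (a + b*sqrt(d)) + (a - b*sqrt(d)) = 2a
= 2 * (-25)
= -50

-50


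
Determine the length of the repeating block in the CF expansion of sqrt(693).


Run the CF algorithm for sqrt(693).
a_0 = floor(sqrt(693)) = 26; set m_0=0, q_0=1.
Recurrence: m' = q*a - m,  q' = (d - m'^2)/q,  a' = floor((a_0 + m')/q').
  step 1: m=26, q=17, a=3
  step 2: m=25, q=4, a=12
  step 3: m=23, q=41, a=1
  step 4: m=18, q=9, a=4
  step 5: m=18, q=41, a=1
  step 6: m=23, q=4, a=12
  step 7: m=25, q=17, a=3
  step 8: m=26, q=1, a=52
a_8 = 2*a_0 = 52, so the period closes here.
sqrt(693) = [26; 3, 12, 1, 4, 1, 12, 3, 52]
Period length = 8

8


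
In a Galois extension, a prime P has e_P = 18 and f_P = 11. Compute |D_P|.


|D_P| = e * f
= 18 * 11
= 198

198


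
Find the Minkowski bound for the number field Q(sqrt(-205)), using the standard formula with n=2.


d = -205, d mod 4 = 3, so disc(K) = 4d = -820; |disc(K)| = 820
Imaginary quadratic field, so n = 2, s = r2 = 1, r1 = 0
M = (n!/n^n) * (4/pi)^s * sqrt(|disc(K)|) = (2!/2^2) * (4/pi)^1 * sqrt(820)
= 0.5 * 1.273240 * 28.635642
= 18.2300

18.2300


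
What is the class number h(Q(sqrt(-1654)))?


K = Q(sqrt(-1654)). d mod 4 = 2, so D = disc(K) = 4d = -6616
h(K) equals the number of primitive reduced positive-definite forms (a, b, c) = a*x^2 + b*x*y + c*y^2 with b^2 - 4ac = D,
where reduced means |b| <= a <= c, with b >= 0 whenever |b| = a or a = c, and primitive means gcd(a, b, c) = 1.
Reduced forces 3a^2 <= |D| = 6616, so 1 <= a <= 46; b must have the parity of D, and c = (b^2 - D)/(4a) must be an integer >= a.
Enumerate a = 1..46, b in [-a, a]:
  a=1: (1, 0, 1654)  [1]
  a=2: (2, 0, 827)  [1]
  a=3..4: none
  a=5: (5, -2, 331), (5, 2, 331)  [2]
  a=6..9: none
  a=10: (10, -8, 167), (10, 8, 167)  [2]
  a=11..12: none
  a=13: (13, -12, 130), (13, 12, 130)  [2]
  a=14..22: none
  a=23: (23, -10, 73), (23, 10, 73)  [2]
  a=24: none
  a=25: (25, -22, 71), (25, 22, 71)  [2]
  a=26: (26, -12, 65), (26, 12, 65)  [2]
  a=27..28: none
  a=29: (29, -24, 62), (29, 24, 62)  [2]
  a=30: none
  a=31: (31, -24, 58), (31, 24, 58)  [2]
  a=32..36: none
  a=37: (37, -28, 50), (37, 28, 50)  [2]
  a=38..42: none
  a=43: (43, -36, 46), (43, 36, 46)  [2]
  a=44..46: none
Total reduced forms: 1 + 1 + 2 + 2 + 2 + 2 + 2 + 2 + 2 + 2 + 2 + 2 = 22
h = 22

22


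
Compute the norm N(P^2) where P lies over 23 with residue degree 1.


N(P^a) = p^(a*f)
= 23^(2*1)
= 23^2
= 529

529


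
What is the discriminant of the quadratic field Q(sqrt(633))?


For K = Q(sqrt(d)) with d squarefree: disc(K) = d if d = 1 mod 4, and disc(K) = 4d if d = 2 or 3 mod 4.
Here d = 633, and d mod 4 = 1.
d = 1 mod 4 (O_K = Z[(1+sqrt(d))/2]), so disc(K) = d = 633

633


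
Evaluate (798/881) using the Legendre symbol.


p = 881 is prime, so compute (798/881) with the reciprocity algorithm (Jacobi-symbol steps: pull out 2s via (2/n), flip via reciprocity, reduce):
  pull out 2: (2/881) = +1  (since 881 mod 8 = 1)
  reciprocity: (399/881) -> +(881/399)
  reduce: (83/399)
  reciprocity: (83/399) -> -(399/83)
  reduce: (67/83)
  reciprocity: (67/83) -> -(83/67)
  reduce: (16/67)
  pull out 2: (2/67) = -1  (since 67 mod 8 = 3)
  pull out 2: (2/67) = -1  (since 67 mod 8 = 3)
  pull out 2: (2/67) = -1  (since 67 mod 8 = 3)
  pull out 2: (2/67) = -1  (since 67 mod 8 = 3)
  (1/67) = 1
Product of signs = 1
(798/881) = 1

1


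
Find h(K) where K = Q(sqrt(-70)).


K = Q(sqrt(-70)). d mod 4 = 2, so D = disc(K) = 4d = -280
h(K) equals the number of primitive reduced positive-definite forms (a, b, c) = a*x^2 + b*x*y + c*y^2 with b^2 - 4ac = D,
where reduced means |b| <= a <= c, with b >= 0 whenever |b| = a or a = c, and primitive means gcd(a, b, c) = 1.
Reduced forces 3a^2 <= |D| = 280, so 1 <= a <= 9; b must have the parity of D, and c = (b^2 - D)/(4a) must be an integer >= a.
Enumerate a = 1..9, b in [-a, a]:
  a=1: (1, 0, 70)  [1]
  a=2: (2, 0, 35)  [1]
  a=3..4: none
  a=5: (5, 0, 14)  [1]
  a=6: none
  a=7: (7, 0, 10)  [1]
  a=8..9: none
Total reduced forms: 1 + 1 + 1 + 1 = 4
h = 4

4


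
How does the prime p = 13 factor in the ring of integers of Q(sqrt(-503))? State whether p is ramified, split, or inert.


K = Q(sqrt(-503)). Since d mod 4 = 1, disc(K) = -503.
Check p | disc: -503 mod 13 = 4.
p does not divide disc. Compute Legendre symbol (d/p):
4^((13-1)/2) mod 13 = 1
(d/p) = 1, so p splits: (p) = P*P' with e=1, f=1, g=2.
Therefore p is split.

split


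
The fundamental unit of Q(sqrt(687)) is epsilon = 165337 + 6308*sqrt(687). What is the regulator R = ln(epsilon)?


epsilon = 165337 + 6308*sqrt(687)
= 330674.0000
R = ln(330674.0000)
= 12.7089

12.7089


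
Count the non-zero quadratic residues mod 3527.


For prime p, the number of non-zero quadratic residues is (p-1)/2.
= (3527-1)/2
= 1763

1763


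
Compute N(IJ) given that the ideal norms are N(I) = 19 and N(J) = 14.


N(IJ) = N(I) * N(J)
= 19 * 14
= 266

266


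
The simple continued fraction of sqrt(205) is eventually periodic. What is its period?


Run the CF algorithm for sqrt(205).
a_0 = floor(sqrt(205)) = 14; set m_0=0, q_0=1.
Recurrence: m' = q*a - m,  q' = (d - m'^2)/q,  a' = floor((a_0 + m')/q').
  step 1: m=14, q=9, a=3
  step 2: m=13, q=4, a=6
  step 3: m=11, q=21, a=1
  step 4: m=10, q=5, a=4
  step 5: m=10, q=21, a=1
  step 6: m=11, q=4, a=6
  step 7: m=13, q=9, a=3
  step 8: m=14, q=1, a=28
a_8 = 2*a_0 = 28, so the period closes here.
sqrt(205) = [14; 3, 6, 1, 4, 1, 6, 3, 28]
Period length = 8

8


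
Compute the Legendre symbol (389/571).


p = 571 is prime, so compute (389/571) with the reciprocity algorithm (Jacobi-symbol steps: pull out 2s via (2/n), flip via reciprocity, reduce):
  reciprocity: (389/571) -> +(571/389)
  reduce: (182/389)
  pull out 2: (2/389) = -1  (since 389 mod 8 = 5)
  reciprocity: (91/389) -> +(389/91)
  reduce: (25/91)
  reciprocity: (25/91) -> +(91/25)
  reduce: (16/25)
  pull out 2: (2/25) = +1  (since 25 mod 8 = 1)
  pull out 2: (2/25) = +1  (since 25 mod 8 = 1)
  pull out 2: (2/25) = +1  (since 25 mod 8 = 1)
  pull out 2: (2/25) = +1  (since 25 mod 8 = 1)
  (1/25) = 1
Product of signs = -1
(389/571) = -1

-1


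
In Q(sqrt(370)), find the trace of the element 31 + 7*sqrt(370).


Tr(a + b*sqrt(d)) = (a + b*sqrt(d)) + (a - b*sqrt(d)) = 2a
= 2 * (31)
= 62

62


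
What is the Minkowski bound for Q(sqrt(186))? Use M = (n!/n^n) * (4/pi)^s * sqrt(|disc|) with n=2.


d = 186, d mod 4 = 2, so disc(K) = 4d = 744; |disc(K)| = 744
Real quadratic field, so n = 2, s = r2 = 0, r1 = 2
M = (n!/n^n) * (4/pi)^s * sqrt(|disc(K)|) = (2!/2^2) * (4/pi)^0 * sqrt(744)
= 0.5 * 1.000000 * 27.276363
= 13.6382

13.6382


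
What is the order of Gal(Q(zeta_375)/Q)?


|Gal(Q(zeta_375)/Q)| = phi(375)
= 200

200


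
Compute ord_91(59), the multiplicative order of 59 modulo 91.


We want ord_91(59), the smallest k >= 1 with 59^k = 1 mod 91.
n = 91 = 7 * 13, phi(91) = 72; the order divides phi(n).
Divisors of 72: 1, 2, 3, 4, 6, 8, 9, 12, 18, 24, 36, 72
Repeated squaring mod 91: 59^1 = 59, 59^2 = 23, 59^4 = 74, 59^8 = 16, 59^16 = 74, 59^32 = 16, 59^64 = 74
Test divisors in increasing order:
  k=1: 59^1 = 59 mod 91
  k=2: 59^2 = 23 mod 91
  k=3: 59^3 = 23 * 59 = 83 mod 91
  k=4: 59^4 = 74 mod 91
  k=6: 59^6 = 74 * 23 = 64 mod 91
  k=8: 59^8 = 16 mod 91
  k=9: 59^9 = 16 * 59 = 34 mod 91
  k=12: 59^12 = 16 * 74 = 1 mod 91  <- first divisor giving 1
Order = 12

12


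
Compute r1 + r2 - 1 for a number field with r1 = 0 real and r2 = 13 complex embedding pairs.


By Dirichlet's unit theorem:
rank = r1 + r2 - 1
= 0 + 13 - 1
= 12

12


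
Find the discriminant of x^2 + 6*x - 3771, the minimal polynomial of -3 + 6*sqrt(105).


The element -3 + 6*sqrt(105) has minimal polynomial:
x^2 + 6*x - 3771
Discriminant = (6)^2 - 4*(-3771)
= 36 + 15084
= 15120

15120


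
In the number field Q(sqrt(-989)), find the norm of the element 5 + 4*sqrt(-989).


N(a + b*sqrt(d)) = a^2 - d*b^2
= (5)^2 - (-989)*(4)^2
= 25 + 15824
= 15849

15849


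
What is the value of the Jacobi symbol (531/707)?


Compute (531/707) via quadratic reciprocity:
  reciprocity: (531/707) -> -(707/531)
  reduce: (176/531)
  pull out 2: (2/531) = -1  (since 531 mod 8 = 3)
  pull out 2: (2/531) = -1  (since 531 mod 8 = 3)
  pull out 2: (2/531) = -1  (since 531 mod 8 = 3)
  pull out 2: (2/531) = -1  (since 531 mod 8 = 3)
  reciprocity: (11/531) -> -(531/11)
  reduce: (3/11)
  reciprocity: (3/11) -> -(11/3)
  reduce: (2/3)
  pull out 2: (2/3) = -1  (since 3 mod 8 = 3)
  (1/3) = 1
Product of signs = 1

1


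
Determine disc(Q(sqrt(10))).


For K = Q(sqrt(d)) with d squarefree: disc(K) = d if d = 1 mod 4, and disc(K) = 4d if d = 2 or 3 mod 4.
Here d = 10, and d mod 4 = 2.
d = 2 mod 4, not 1 (O_K = Z[sqrt(d)]), so disc(K) = 4d = 4 * (10) = 40

40


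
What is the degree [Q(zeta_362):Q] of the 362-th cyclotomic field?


The degree equals Euler's totient phi(362).
362 = 2 * 181
phi(362) = 180

180


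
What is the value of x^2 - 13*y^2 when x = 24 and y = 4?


x^2 - d*y^2
= 24^2 - 13*4^2
= 576 - 208
= 368

368


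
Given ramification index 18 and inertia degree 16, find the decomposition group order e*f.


|D_P| = e * f
= 18 * 16
= 288

288


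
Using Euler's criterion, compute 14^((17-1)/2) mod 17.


p = 17 is prime and the exponent is (p-1)/2 = 8, so by Euler's criterion 14^8 = (14/17) = +1 or -1 mod 17.
Compute by square-and-multiply:
  8 = 8 (binary 1000)
  Repeated squaring mod 17: 14^1 = 14, 14^2 = 9, 14^4 = 13, 14^8 = 16
  14^8 = 16 mod 17
Result 16 = p - 1 = -1 mod 17: 14 is a quadratic non-residue mod 17. As a residue in [0, p-1] the value is 16.
14^8 mod 17 = 16

16


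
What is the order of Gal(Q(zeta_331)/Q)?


|Gal(Q(zeta_331)/Q)| = phi(331)
= 330

330


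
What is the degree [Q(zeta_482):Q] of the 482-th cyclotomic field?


The degree equals Euler's totient phi(482).
482 = 2 * 241
phi(482) = 240

240


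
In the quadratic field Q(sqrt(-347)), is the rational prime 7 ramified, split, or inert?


K = Q(sqrt(-347)). Since d mod 4 = 1, disc(K) = -347.
Check p | disc: -347 mod 7 = 3.
p does not divide disc. Compute Legendre symbol (d/p):
3^((7-1)/2) mod 7 = -1
(d/p) = -1, so p is inert: (p) stays prime with e=1, f=2, g=1.
Therefore p is inert.

inert


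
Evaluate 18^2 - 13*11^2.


x^2 - d*y^2
= 18^2 - 13*11^2
= 324 - 1573
= -1249

-1249


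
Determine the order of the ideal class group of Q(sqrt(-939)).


K = Q(sqrt(-939)). d mod 4 = 1, so D = disc(K) = d = -939
h(K) equals the number of primitive reduced positive-definite forms (a, b, c) = a*x^2 + b*x*y + c*y^2 with b^2 - 4ac = D,
where reduced means |b| <= a <= c, with b >= 0 whenever |b| = a or a = c, and primitive means gcd(a, b, c) = 1.
Reduced forces 3a^2 <= |D| = 939, so 1 <= a <= 17; b must have the parity of D, and c = (b^2 - D)/(4a) must be an integer >= a.
Enumerate a = 1..17, b in [-a, a]:
  a=1: (1, 1, 235)  [1]
  a=2: none
  a=3: (3, 3, 79)  [1]
  a=4: none
  a=5: (5, -1, 47), (5, 1, 47)  [2]
  a=6..12: none
  a=13: (13, -7, 19), (13, 7, 19)  [2]
  a=14: none
  a=15: (15, -9, 17), (15, 9, 17)  [2]
  a=16..17: none
Total reduced forms: 1 + 1 + 2 + 2 + 2 = 8
h = 8

8


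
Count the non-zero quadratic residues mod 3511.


For prime p, the number of non-zero quadratic residues is (p-1)/2.
= (3511-1)/2
= 1755

1755


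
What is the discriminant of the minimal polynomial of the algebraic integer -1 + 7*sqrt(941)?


The element -1 + 7*sqrt(941) has minimal polynomial:
x^2 + 2*x - 46108
Discriminant = (2)^2 - 4*(-46108)
= 4 + 184432
= 184436

184436


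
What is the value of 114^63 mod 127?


p = 127 is prime and the exponent is (p-1)/2 = 63, so by Euler's criterion 114^63 = (114/127) = +1 or -1 mod 127.
Compute by square-and-multiply:
  63 = 32 + 16 + 8 + 4 + 2 + 1 (binary 111111)
  Repeated squaring mod 127: 114^1 = 114, 114^2 = 42, 114^4 = 113, 114^8 = 69, 114^16 = 62, 114^32 = 34
  114^63 = 114^32 * 114^16 * 114^8 * 114^4 * 114^2 * 114^1 = 34 * 62 * 69 * 113 * 42 * 114 mod 127
    34 * 62 = 2108 = 76 mod 127
    76 * 69 = 5244 = 37 mod 127
    37 * 113 = 4181 = 117 mod 127
    117 * 42 = 4914 = 88 mod 127
    88 * 114 = 10032 = 126 mod 127
  114^63 = 126 mod 127
Result 126 = p - 1 = -1 mod 127: 114 is a quadratic non-residue mod 127. As a residue in [0, p-1] the value is 126.
114^63 mod 127 = 126

126


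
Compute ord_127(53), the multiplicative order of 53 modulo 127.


We want ord_127(53), the smallest k >= 1 with 53^k = 1 mod 127.
n = 127 = 127, phi(127) = 126; the order divides phi(n).
Divisors of 126: 1, 2, 3, 6, 7, 9, 14, 18, 21, 42, 63, 126
Repeated squaring mod 127: 53^1 = 53, 53^2 = 15, 53^4 = 98, 53^8 = 79, 53^16 = 18, 53^32 = 70, 53^64 = 74
Test divisors in increasing order:
  k=1: 53^1 = 53 mod 127
  k=2: 53^2 = 15 mod 127
  k=3: 53^3 = 15 * 53 = 33 mod 127
  k=6: 53^6 = 98 * 15 = 73 mod 127
  k=7: 53^7 = 98 * 15 * 53 = 59 mod 127
  k=9: 53^9 = 79 * 53 = 123 mod 127
  k=14: 53^14 = 79 * 98 * 15 = 52 mod 127
  k=18: 53^18 = 18 * 15 = 16 mod 127
  k=21: 53^21 = 18 * 98 * 53 = 20 mod 127
  k=42: 53^42 = 70 * 79 * 15 = 19 mod 127
  k=63: 53^63 = 70 * 18 * 79 * 98 * 15 * 53 = 126 mod 127
  k=126: 53^126 = 74 * 70 * 18 * 79 * 98 * 15 = 1 mod 127  <- first divisor giving 1
Order = 126

126


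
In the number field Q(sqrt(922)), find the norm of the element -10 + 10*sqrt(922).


N(a + b*sqrt(d)) = a^2 - d*b^2
= (-10)^2 - (922)*(10)^2
= 100 - 92200
= -92100

-92100


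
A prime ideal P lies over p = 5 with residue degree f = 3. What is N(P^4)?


N(P^a) = p^(a*f)
= 5^(4*3)
= 5^12
= 244140625

244140625


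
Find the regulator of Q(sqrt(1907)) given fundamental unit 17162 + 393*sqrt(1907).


epsilon = 17162 + 393*sqrt(1907)
= 34324.0000
R = ln(34324.0000)
= 10.4436

10.4436


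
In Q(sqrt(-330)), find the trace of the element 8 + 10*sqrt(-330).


Tr(a + b*sqrt(d)) = (a + b*sqrt(d)) + (a - b*sqrt(d)) = 2a
= 2 * (8)
= 16

16


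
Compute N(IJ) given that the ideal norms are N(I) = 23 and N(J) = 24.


N(IJ) = N(I) * N(J)
= 23 * 24
= 552

552


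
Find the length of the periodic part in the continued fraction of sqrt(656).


Run the CF algorithm for sqrt(656).
a_0 = floor(sqrt(656)) = 25; set m_0=0, q_0=1.
Recurrence: m' = q*a - m,  q' = (d - m'^2)/q,  a' = floor((a_0 + m')/q').
  step 1: m=25, q=31, a=1
  step 2: m=6, q=20, a=1
  step 3: m=14, q=23, a=1
  step 4: m=9, q=25, a=1
  step 5: m=16, q=16, a=2
  step 6: m=16, q=25, a=1
  step 7: m=9, q=23, a=1
  step 8: m=14, q=20, a=1
  step 9: m=6, q=31, a=1
  step 10: m=25, q=1, a=50
a_10 = 2*a_0 = 50, so the period closes here.
sqrt(656) = [25; 1, 1, 1, 1, 2, 1, 1, 1, 1, 50]
Period length = 10

10


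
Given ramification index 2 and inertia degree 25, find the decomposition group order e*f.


|D_P| = e * f
= 2 * 25
= 50

50


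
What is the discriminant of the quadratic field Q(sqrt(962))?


For K = Q(sqrt(d)) with d squarefree: disc(K) = d if d = 1 mod 4, and disc(K) = 4d if d = 2 or 3 mod 4.
Here d = 962, and d mod 4 = 2.
d = 2 mod 4, not 1 (O_K = Z[sqrt(d)]), so disc(K) = 4d = 4 * (962) = 3848

3848


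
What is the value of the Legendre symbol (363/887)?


p = 887 is prime, so compute (363/887) with the reciprocity algorithm (Jacobi-symbol steps: pull out 2s via (2/n), flip via reciprocity, reduce):
  reciprocity: (363/887) -> -(887/363)
  reduce: (161/363)
  reciprocity: (161/363) -> +(363/161)
  reduce: (41/161)
  reciprocity: (41/161) -> +(161/41)
  reduce: (38/41)
  pull out 2: (2/41) = +1  (since 41 mod 8 = 1)
  reciprocity: (19/41) -> +(41/19)
  reduce: (3/19)
  reciprocity: (3/19) -> -(19/3)
  reduce: (1/3)
  (1/3) = 1
Product of signs = 1
(363/887) = 1

1


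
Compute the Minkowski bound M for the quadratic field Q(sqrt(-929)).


d = -929, d mod 4 = 3, so disc(K) = 4d = -3716; |disc(K)| = 3716
Imaginary quadratic field, so n = 2, s = r2 = 1, r1 = 0
M = (n!/n^n) * (4/pi)^s * sqrt(|disc(K)|) = (2!/2^2) * (4/pi)^1 * sqrt(3716)
= 0.5 * 1.273240 * 60.959003
= 38.8077

38.8077


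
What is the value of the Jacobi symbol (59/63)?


Compute (59/63) via quadratic reciprocity:
  reciprocity: (59/63) -> -(63/59)
  reduce: (4/59)
  pull out 2: (2/59) = -1  (since 59 mod 8 = 3)
  pull out 2: (2/59) = -1  (since 59 mod 8 = 3)
  (1/59) = 1
Product of signs = -1

-1


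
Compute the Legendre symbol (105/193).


p = 193 is prime, so compute (105/193) with the reciprocity algorithm (Jacobi-symbol steps: pull out 2s via (2/n), flip via reciprocity, reduce):
  reciprocity: (105/193) -> +(193/105)
  reduce: (88/105)
  pull out 2: (2/105) = +1  (since 105 mod 8 = 1)
  pull out 2: (2/105) = +1  (since 105 mod 8 = 1)
  pull out 2: (2/105) = +1  (since 105 mod 8 = 1)
  reciprocity: (11/105) -> +(105/11)
  reduce: (6/11)
  pull out 2: (2/11) = -1  (since 11 mod 8 = 3)
  reciprocity: (3/11) -> -(11/3)
  reduce: (2/3)
  pull out 2: (2/3) = -1  (since 3 mod 8 = 3)
  (1/3) = 1
Product of signs = -1
(105/193) = -1

-1


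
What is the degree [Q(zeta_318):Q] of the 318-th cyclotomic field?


The degree equals Euler's totient phi(318).
318 = 2 * 3 * 53
phi(318) = 104

104


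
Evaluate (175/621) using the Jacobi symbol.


Compute (175/621) via quadratic reciprocity:
  reciprocity: (175/621) -> +(621/175)
  reduce: (96/175)
  pull out 2: (2/175) = +1  (since 175 mod 8 = 7)
  pull out 2: (2/175) = +1  (since 175 mod 8 = 7)
  pull out 2: (2/175) = +1  (since 175 mod 8 = 7)
  pull out 2: (2/175) = +1  (since 175 mod 8 = 7)
  pull out 2: (2/175) = +1  (since 175 mod 8 = 7)
  reciprocity: (3/175) -> -(175/3)
  reduce: (1/3)
  (1/3) = 1
Product of signs = -1

-1


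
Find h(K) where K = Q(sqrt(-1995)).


K = Q(sqrt(-1995)). d mod 4 = 1, so D = disc(K) = d = -1995
h(K) equals the number of primitive reduced positive-definite forms (a, b, c) = a*x^2 + b*x*y + c*y^2 with b^2 - 4ac = D,
where reduced means |b| <= a <= c, with b >= 0 whenever |b| = a or a = c, and primitive means gcd(a, b, c) = 1.
Reduced forces 3a^2 <= |D| = 1995, so 1 <= a <= 25; b must have the parity of D, and c = (b^2 - D)/(4a) must be an integer >= a.
Enumerate a = 1..25, b in [-a, a]:
  a=1: (1, 1, 499)  [1]
  a=2: none
  a=3: (3, 3, 167)  [1]
  a=4: none
  a=5: (5, 5, 101)  [1]
  a=6: none
  a=7: (7, 7, 73)  [1]
  a=8..14: none
  a=15: (15, 15, 37)  [1]
  a=16..18: none
  a=19: (19, 19, 31)  [1]
  a=20: none
  a=21: (21, 21, 29)  [1]
  a=22: none
  a=23: (23, 11, 23)  [1]
  a=24..25: none
Total reduced forms: 1 + 1 + 1 + 1 + 1 + 1 + 1 + 1 = 8
h = 8

8


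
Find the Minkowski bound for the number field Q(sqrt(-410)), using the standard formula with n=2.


d = -410, d mod 4 = 2, so disc(K) = 4d = -1640; |disc(K)| = 1640
Imaginary quadratic field, so n = 2, s = r2 = 1, r1 = 0
M = (n!/n^n) * (4/pi)^s * sqrt(|disc(K)|) = (2!/2^2) * (4/pi)^1 * sqrt(1640)
= 0.5 * 1.273240 * 40.496913
= 25.7811

25.7811


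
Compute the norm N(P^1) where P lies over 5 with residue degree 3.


N(P^a) = p^(a*f)
= 5^(1*3)
= 5^3
= 125

125


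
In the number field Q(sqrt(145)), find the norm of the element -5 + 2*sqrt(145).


N(a + b*sqrt(d)) = a^2 - d*b^2
= (-5)^2 - (145)*(2)^2
= 25 - 580
= -555

-555


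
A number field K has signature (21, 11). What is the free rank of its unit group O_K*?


By Dirichlet's unit theorem:
rank = r1 + r2 - 1
= 21 + 11 - 1
= 31

31


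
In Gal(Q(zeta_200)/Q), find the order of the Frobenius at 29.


The Frobenius at p in Gal(Q(zeta_n)/Q) = (Z/nZ)* is the class of p, so its order is ord_200(29), the smallest k >= 1 with 29^k = 1 mod 200.
n = 200 = 2^3 * 5^2, phi(200) = 80; the order divides phi(n).
Divisors of 80: 1, 2, 4, 5, 8, 10, 16, 20, 40, 80
Repeated squaring mod 200: 29^1 = 29, 29^2 = 41, 29^4 = 81, 29^8 = 161, 29^16 = 121, 29^32 = 41, 29^64 = 81
Test divisors in increasing order:
  k=1: 29^1 = 29 mod 200
  k=2: 29^2 = 41 mod 200
  k=4: 29^4 = 81 mod 200
  k=5: 29^5 = 81 * 29 = 149 mod 200
  k=8: 29^8 = 161 mod 200
  k=10: 29^10 = 161 * 41 = 1 mod 200  <- first divisor giving 1
Order = 10

10


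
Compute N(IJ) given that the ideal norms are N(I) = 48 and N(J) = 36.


N(IJ) = N(I) * N(J)
= 48 * 36
= 1728

1728


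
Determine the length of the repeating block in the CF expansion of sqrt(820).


Run the CF algorithm for sqrt(820).
a_0 = floor(sqrt(820)) = 28; set m_0=0, q_0=1.
Recurrence: m' = q*a - m,  q' = (d - m'^2)/q,  a' = floor((a_0 + m')/q').
  step 1: m=28, q=36, a=1
  step 2: m=8, q=21, a=1
  step 3: m=13, q=31, a=1
  step 4: m=18, q=16, a=2
  step 5: m=14, q=39, a=1
  step 6: m=25, q=5, a=10
  step 7: m=25, q=39, a=1
  step 8: m=14, q=16, a=2
  step 9: m=18, q=31, a=1
  step 10: m=13, q=21, a=1
  step 11: m=8, q=36, a=1
  step 12: m=28, q=1, a=56
a_12 = 2*a_0 = 56, so the period closes here.
sqrt(820) = [28; 1, 1, 1, 2, 1, 10, 1, 2, 1, 1, 1, 56]
Period length = 12

12


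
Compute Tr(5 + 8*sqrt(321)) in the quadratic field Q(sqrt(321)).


Tr(a + b*sqrt(d)) = (a + b*sqrt(d)) + (a - b*sqrt(d)) = 2a
= 2 * (5)
= 10

10


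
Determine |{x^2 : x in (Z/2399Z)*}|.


For prime p, the number of non-zero quadratic residues is (p-1)/2.
= (2399-1)/2
= 1199

1199


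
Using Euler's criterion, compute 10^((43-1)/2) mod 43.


p = 43 is prime and the exponent is (p-1)/2 = 21, so by Euler's criterion 10^21 = (10/43) = +1 or -1 mod 43.
Compute by square-and-multiply:
  21 = 16 + 4 + 1 (binary 10101)
  Repeated squaring mod 43: 10^1 = 10, 10^2 = 14, 10^4 = 24, 10^8 = 17, 10^16 = 31
  10^21 = 10^16 * 10^4 * 10^1 = 31 * 24 * 10 mod 43
    31 * 24 = 744 = 13 mod 43
    13 * 10 = 130 = 1 mod 43
  10^21 = 1 mod 43
Result 1: 10 is a quadratic residue mod 43.
10^21 mod 43 = 1

1


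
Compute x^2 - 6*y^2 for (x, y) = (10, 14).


x^2 - d*y^2
= 10^2 - 6*14^2
= 100 - 1176
= -1076

-1076


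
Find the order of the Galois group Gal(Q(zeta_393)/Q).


|Gal(Q(zeta_393)/Q)| = phi(393)
= 260

260


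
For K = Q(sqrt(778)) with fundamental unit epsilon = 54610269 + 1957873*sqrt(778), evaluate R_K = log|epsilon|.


epsilon = 54610269 + 1957873*sqrt(778)
= 1.0922e+08
R = ln(1.0922e+08)
= 18.5089

18.5089


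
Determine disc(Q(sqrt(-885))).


For K = Q(sqrt(d)) with d squarefree: disc(K) = d if d = 1 mod 4, and disc(K) = 4d if d = 2 or 3 mod 4.
Here d = -885, and d mod 4 = 3.
d = 3 mod 4, not 1 (O_K = Z[sqrt(d)]), so disc(K) = 4d = 4 * (-885) = -3540

-3540


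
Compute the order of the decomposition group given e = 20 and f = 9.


|D_P| = e * f
= 20 * 9
= 180

180


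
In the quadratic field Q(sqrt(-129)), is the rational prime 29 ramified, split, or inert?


K = Q(sqrt(-129)). Since d mod 4 = 3, disc(K) = -516.
Check p | disc: -516 mod 29 = 6.
p does not divide disc. Compute Legendre symbol (d/p):
16^((29-1)/2) mod 29 = 1
(d/p) = 1, so p splits: (p) = P*P' with e=1, f=1, g=2.
Therefore p is split.

split


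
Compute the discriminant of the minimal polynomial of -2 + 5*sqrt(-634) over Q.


The element -2 + 5*sqrt(-634) has minimal polynomial:
x^2 + 4*x + 15854
Discriminant = (4)^2 - 4*(15854)
= 16 - 63416
= -63400

-63400


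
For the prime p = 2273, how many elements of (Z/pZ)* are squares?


For prime p, the number of non-zero quadratic residues is (p-1)/2.
= (2273-1)/2
= 1136

1136


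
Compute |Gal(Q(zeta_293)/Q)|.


|Gal(Q(zeta_293)/Q)| = phi(293)
= 292

292


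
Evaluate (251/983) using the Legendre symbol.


p = 983 is prime, so compute (251/983) with the reciprocity algorithm (Jacobi-symbol steps: pull out 2s via (2/n), flip via reciprocity, reduce):
  reciprocity: (251/983) -> -(983/251)
  reduce: (230/251)
  pull out 2: (2/251) = -1  (since 251 mod 8 = 3)
  reciprocity: (115/251) -> -(251/115)
  reduce: (21/115)
  reciprocity: (21/115) -> +(115/21)
  reduce: (10/21)
  pull out 2: (2/21) = -1  (since 21 mod 8 = 5)
  reciprocity: (5/21) -> +(21/5)
  reduce: (1/5)
  (1/5) = 1
Product of signs = 1
(251/983) = 1

1


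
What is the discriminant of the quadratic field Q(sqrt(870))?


For K = Q(sqrt(d)) with d squarefree: disc(K) = d if d = 1 mod 4, and disc(K) = 4d if d = 2 or 3 mod 4.
Here d = 870, and d mod 4 = 2.
d = 2 mod 4, not 1 (O_K = Z[sqrt(d)]), so disc(K) = 4d = 4 * (870) = 3480

3480


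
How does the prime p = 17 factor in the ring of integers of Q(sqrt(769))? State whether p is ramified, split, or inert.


K = Q(sqrt(769)). Since d mod 4 = 1, disc(K) = 769.
Check p | disc: 769 mod 17 = 4.
p does not divide disc. Compute Legendre symbol (d/p):
4^((17-1)/2) mod 17 = 1
(d/p) = 1, so p splits: (p) = P*P' with e=1, f=1, g=2.
Therefore p is split.

split


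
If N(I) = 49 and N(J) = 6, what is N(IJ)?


N(IJ) = N(I) * N(J)
= 49 * 6
= 294

294


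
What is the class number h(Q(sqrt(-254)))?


K = Q(sqrt(-254)). d mod 4 = 2, so D = disc(K) = 4d = -1016
h(K) equals the number of primitive reduced positive-definite forms (a, b, c) = a*x^2 + b*x*y + c*y^2 with b^2 - 4ac = D,
where reduced means |b| <= a <= c, with b >= 0 whenever |b| = a or a = c, and primitive means gcd(a, b, c) = 1.
Reduced forces 3a^2 <= |D| = 1016, so 1 <= a <= 18; b must have the parity of D, and c = (b^2 - D)/(4a) must be an integer >= a.
Enumerate a = 1..18, b in [-a, a]:
  a=1: (1, 0, 254)  [1]
  a=2: (2, 0, 127)  [1]
  a=3: (3, -2, 85), (3, 2, 85)  [2]
  a=4: none
  a=5: (5, -2, 51), (5, 2, 51)  [2]
  a=6: (6, -4, 43), (6, 4, 43)  [2]
  a=7..8: none
  a=9: (9, -8, 30), (9, 8, 30)  [2]
  a=10: (10, -8, 27), (10, 8, 27)  [2]
  a=11..14: none
  a=15: (15, -8, 18), (15, -2, 17), (15, 2, 17), (15, 8, 18)  [4]
  a=16..18: none
Total reduced forms: 1 + 1 + 2 + 2 + 2 + 2 + 2 + 4 = 16
h = 16

16


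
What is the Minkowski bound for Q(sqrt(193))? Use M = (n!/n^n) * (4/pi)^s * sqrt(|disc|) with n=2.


d = 193, d mod 4 = 1, so disc(K) = d = 193; |disc(K)| = 193
Real quadratic field, so n = 2, s = r2 = 0, r1 = 2
M = (n!/n^n) * (4/pi)^s * sqrt(|disc(K)|) = (2!/2^2) * (4/pi)^0 * sqrt(193)
= 0.5 * 1.000000 * 13.892444
= 6.9462

6.9462


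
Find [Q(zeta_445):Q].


The degree equals Euler's totient phi(445).
445 = 5 * 89
phi(445) = 352

352


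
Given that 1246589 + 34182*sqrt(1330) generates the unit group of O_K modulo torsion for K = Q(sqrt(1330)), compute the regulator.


epsilon = 1246589 + 34182*sqrt(1330)
= 2.4932e+06
R = ln(2.4932e+06)
= 14.7291

14.7291


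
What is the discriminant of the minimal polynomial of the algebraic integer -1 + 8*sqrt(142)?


The element -1 + 8*sqrt(142) has minimal polynomial:
x^2 + 2*x - 9087
Discriminant = (2)^2 - 4*(-9087)
= 4 + 36348
= 36352

36352


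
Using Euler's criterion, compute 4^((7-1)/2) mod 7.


p = 7 is prime and the exponent is (p-1)/2 = 3, so by Euler's criterion 4^3 = (4/7) = +1 or -1 mod 7.
Compute by square-and-multiply:
  3 = 2 + 1 (binary 11)
  Repeated squaring mod 7: 4^1 = 4, 4^2 = 2
  4^3 = 4^2 * 4^1 = 2 * 4 mod 7
    2 * 4 = 8 = 1 mod 7
  4^3 = 1 mod 7
Result 1: 4 is a quadratic residue mod 7.
4^3 mod 7 = 1

1


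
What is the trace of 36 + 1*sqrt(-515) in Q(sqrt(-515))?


Tr(a + b*sqrt(d)) = (a + b*sqrt(d)) + (a - b*sqrt(d)) = 2a
= 2 * (36)
= 72

72


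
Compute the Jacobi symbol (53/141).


Compute (53/141) via quadratic reciprocity:
  reciprocity: (53/141) -> +(141/53)
  reduce: (35/53)
  reciprocity: (35/53) -> +(53/35)
  reduce: (18/35)
  pull out 2: (2/35) = -1  (since 35 mod 8 = 3)
  reciprocity: (9/35) -> +(35/9)
  reduce: (8/9)
  pull out 2: (2/9) = +1  (since 9 mod 8 = 1)
  pull out 2: (2/9) = +1  (since 9 mod 8 = 1)
  pull out 2: (2/9) = +1  (since 9 mod 8 = 1)
  (1/9) = 1
Product of signs = -1

-1


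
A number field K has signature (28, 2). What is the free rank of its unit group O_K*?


By Dirichlet's unit theorem:
rank = r1 + r2 - 1
= 28 + 2 - 1
= 29

29


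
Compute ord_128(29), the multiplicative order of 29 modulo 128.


We want ord_128(29), the smallest k >= 1 with 29^k = 1 mod 128.
n = 128 = 2^7, phi(128) = 64; the order divides phi(n).
Divisors of 64: 1, 2, 4, 8, 16, 32, 64
Repeated squaring mod 128: 29^1 = 29, 29^2 = 73, 29^4 = 81, 29^8 = 33, 29^16 = 65, 29^32 = 1, 29^64 = 1
Test divisors in increasing order:
  k=1: 29^1 = 29 mod 128
  k=2: 29^2 = 73 mod 128
  k=4: 29^4 = 81 mod 128
  k=8: 29^8 = 33 mod 128
  k=16: 29^16 = 65 mod 128
  k=32: 29^32 = 1 mod 128  <- first divisor giving 1
Order = 32

32


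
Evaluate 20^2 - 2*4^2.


x^2 - d*y^2
= 20^2 - 2*4^2
= 400 - 32
= 368

368


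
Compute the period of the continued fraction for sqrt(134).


Run the CF algorithm for sqrt(134).
a_0 = floor(sqrt(134)) = 11; set m_0=0, q_0=1.
Recurrence: m' = q*a - m,  q' = (d - m'^2)/q,  a' = floor((a_0 + m')/q').
  step 1: m=11, q=13, a=1
  step 2: m=2, q=10, a=1
  step 3: m=8, q=7, a=2
  step 4: m=6, q=14, a=1
  step 5: m=8, q=5, a=3
  step 6: m=7, q=17, a=1
  step 7: m=10, q=2, a=10
  step 8: m=10, q=17, a=1
  step 9: m=7, q=5, a=3
  step 10: m=8, q=14, a=1
  step 11: m=6, q=7, a=2
  step 12: m=8, q=10, a=1
  step 13: m=2, q=13, a=1
  step 14: m=11, q=1, a=22
a_14 = 2*a_0 = 22, so the period closes here.
sqrt(134) = [11; 1, 1, 2, 1, 3, 1, 10, 1, 3, 1, 2, 1, 1, 22]
Period length = 14

14


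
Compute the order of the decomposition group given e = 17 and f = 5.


|D_P| = e * f
= 17 * 5
= 85

85


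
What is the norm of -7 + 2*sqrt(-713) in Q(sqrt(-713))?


N(a + b*sqrt(d)) = a^2 - d*b^2
= (-7)^2 - (-713)*(2)^2
= 49 + 2852
= 2901

2901


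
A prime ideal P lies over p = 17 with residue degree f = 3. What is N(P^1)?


N(P^a) = p^(a*f)
= 17^(1*3)
= 17^3
= 4913

4913


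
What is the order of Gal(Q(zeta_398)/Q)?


|Gal(Q(zeta_398)/Q)| = phi(398)
= 198

198


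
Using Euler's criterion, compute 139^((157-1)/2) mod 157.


p = 157 is prime and the exponent is (p-1)/2 = 78, so by Euler's criterion 139^78 = (139/157) = +1 or -1 mod 157.
Compute by square-and-multiply:
  78 = 64 + 8 + 4 + 2 (binary 1001110)
  Repeated squaring mod 157: 139^1 = 139, 139^2 = 10, 139^4 = 100, 139^8 = 109, 139^16 = 106, 139^32 = 89, 139^64 = 71
  139^78 = 139^64 * 139^8 * 139^4 * 139^2 = 71 * 109 * 100 * 10 mod 157
    71 * 109 = 7739 = 46 mod 157
    46 * 100 = 4600 = 47 mod 157
    47 * 10 = 470 = 156 mod 157
  139^78 = 156 mod 157
Result 156 = p - 1 = -1 mod 157: 139 is a quadratic non-residue mod 157. As a residue in [0, p-1] the value is 156.
139^78 mod 157 = 156

156


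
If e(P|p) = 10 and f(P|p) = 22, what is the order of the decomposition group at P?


|D_P| = e * f
= 10 * 22
= 220

220


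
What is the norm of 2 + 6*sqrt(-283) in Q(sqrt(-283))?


N(a + b*sqrt(d)) = a^2 - d*b^2
= (2)^2 - (-283)*(6)^2
= 4 + 10188
= 10192

10192


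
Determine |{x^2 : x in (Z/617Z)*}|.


For prime p, the number of non-zero quadratic residues is (p-1)/2.
= (617-1)/2
= 308

308


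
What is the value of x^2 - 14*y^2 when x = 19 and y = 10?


x^2 - d*y^2
= 19^2 - 14*10^2
= 361 - 1400
= -1039

-1039


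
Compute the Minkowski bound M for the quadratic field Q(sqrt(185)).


d = 185, d mod 4 = 1, so disc(K) = d = 185; |disc(K)| = 185
Real quadratic field, so n = 2, s = r2 = 0, r1 = 2
M = (n!/n^n) * (4/pi)^s * sqrt(|disc(K)|) = (2!/2^2) * (4/pi)^0 * sqrt(185)
= 0.5 * 1.000000 * 13.601471
= 6.8007

6.8007


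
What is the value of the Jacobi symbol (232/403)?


Compute (232/403) via quadratic reciprocity:
  pull out 2: (2/403) = -1  (since 403 mod 8 = 3)
  pull out 2: (2/403) = -1  (since 403 mod 8 = 3)
  pull out 2: (2/403) = -1  (since 403 mod 8 = 3)
  reciprocity: (29/403) -> +(403/29)
  reduce: (26/29)
  pull out 2: (2/29) = -1  (since 29 mod 8 = 5)
  reciprocity: (13/29) -> +(29/13)
  reduce: (3/13)
  reciprocity: (3/13) -> +(13/3)
  reduce: (1/3)
  (1/3) = 1
Product of signs = 1

1


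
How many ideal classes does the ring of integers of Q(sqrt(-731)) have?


K = Q(sqrt(-731)). d mod 4 = 1, so D = disc(K) = d = -731
h(K) equals the number of primitive reduced positive-definite forms (a, b, c) = a*x^2 + b*x*y + c*y^2 with b^2 - 4ac = D,
where reduced means |b| <= a <= c, with b >= 0 whenever |b| = a or a = c, and primitive means gcd(a, b, c) = 1.
Reduced forces 3a^2 <= |D| = 731, so 1 <= a <= 15; b must have the parity of D, and c = (b^2 - D)/(4a) must be an integer >= a.
Enumerate a = 1..15, b in [-a, a]:
  a=1: (1, 1, 183)  [1]
  a=2: none
  a=3: (3, -1, 61), (3, 1, 61)  [2]
  a=4: none
  a=5: (5, -3, 37), (5, 3, 37)  [2]
  a=6: none
  a=7: (7, -5, 27), (7, 5, 27)  [2]
  a=8: none
  a=9: (9, -5, 21), (9, 5, 21)  [2]
  a=10..12: none
  a=13: (13, -7, 15), (13, 7, 15)  [2]
  a=14: none
  a=15: (15, 13, 15)  [1]
Total reduced forms: 1 + 2 + 2 + 2 + 2 + 2 + 1 = 12
h = 12

12


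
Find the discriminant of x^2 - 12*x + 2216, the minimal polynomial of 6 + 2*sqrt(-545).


The element 6 + 2*sqrt(-545) has minimal polynomial:
x^2 - 12*x + 2216
Discriminant = (-12)^2 - 4*(2216)
= 144 - 8864
= -8720

-8720


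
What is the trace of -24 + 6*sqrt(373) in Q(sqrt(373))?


Tr(a + b*sqrt(d)) = (a + b*sqrt(d)) + (a - b*sqrt(d)) = 2a
= 2 * (-24)
= -48

-48


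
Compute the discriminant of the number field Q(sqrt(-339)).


For K = Q(sqrt(d)) with d squarefree: disc(K) = d if d = 1 mod 4, and disc(K) = 4d if d = 2 or 3 mod 4.
Here d = -339, and d mod 4 = 1.
d = 1 mod 4 (O_K = Z[(1+sqrt(d))/2]), so disc(K) = d = -339

-339


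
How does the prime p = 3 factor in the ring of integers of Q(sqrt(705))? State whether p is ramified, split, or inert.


K = Q(sqrt(705)). Since d mod 4 = 1, disc(K) = 705.
Check p | disc: 705 mod 3 = 0.
p divides disc, so p ramifies: (p) = P^2 with e=2, f=1, g=1.
Therefore p is ramified.

ramified


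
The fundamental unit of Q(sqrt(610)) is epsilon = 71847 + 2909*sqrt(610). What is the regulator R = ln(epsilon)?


epsilon = 71847 + 2909*sqrt(610)
= 143694.0000
R = ln(143694.0000)
= 11.8754

11.8754


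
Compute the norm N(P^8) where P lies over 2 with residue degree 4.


N(P^a) = p^(a*f)
= 2^(8*4)
= 2^32
= 4294967296

4294967296


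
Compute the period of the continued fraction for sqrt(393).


Run the CF algorithm for sqrt(393).
a_0 = floor(sqrt(393)) = 19; set m_0=0, q_0=1.
Recurrence: m' = q*a - m,  q' = (d - m'^2)/q,  a' = floor((a_0 + m')/q').
  step 1: m=19, q=32, a=1
  step 2: m=13, q=7, a=4
  step 3: m=15, q=24, a=1
  step 4: m=9, q=13, a=2
  step 5: m=17, q=8, a=4
  step 6: m=15, q=21, a=1
  step 7: m=6, q=17, a=1
  step 8: m=11, q=16, a=1
  step 9: m=5, q=23, a=1
  step 10: m=18, q=3, a=12
  step 11: m=18, q=23, a=1
  step 12: m=5, q=16, a=1
  step 13: m=11, q=17, a=1
  step 14: m=6, q=21, a=1
  step 15: m=15, q=8, a=4
  step 16: m=17, q=13, a=2
  step 17: m=9, q=24, a=1
  step 18: m=15, q=7, a=4
  step 19: m=13, q=32, a=1
  step 20: m=19, q=1, a=38
a_20 = 2*a_0 = 38, so the period closes here.
sqrt(393) = [19; 1, 4, 1, 2, 4, 1, 1, 1, 1, 12, 1, 1, 1, 1, 4, 2, 1, 4, 1, 38]
Period length = 20

20


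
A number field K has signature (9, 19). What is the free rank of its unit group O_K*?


By Dirichlet's unit theorem:
rank = r1 + r2 - 1
= 9 + 19 - 1
= 27

27


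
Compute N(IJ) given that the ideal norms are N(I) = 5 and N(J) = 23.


N(IJ) = N(I) * N(J)
= 5 * 23
= 115

115


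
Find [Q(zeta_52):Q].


The degree equals Euler's totient phi(52).
52 = 2^2 * 13
phi(52) = 24

24


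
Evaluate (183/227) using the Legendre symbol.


p = 227 is prime, so compute (183/227) with the reciprocity algorithm (Jacobi-symbol steps: pull out 2s via (2/n), flip via reciprocity, reduce):
  reciprocity: (183/227) -> -(227/183)
  reduce: (44/183)
  pull out 2: (2/183) = +1  (since 183 mod 8 = 7)
  pull out 2: (2/183) = +1  (since 183 mod 8 = 7)
  reciprocity: (11/183) -> -(183/11)
  reduce: (7/11)
  reciprocity: (7/11) -> -(11/7)
  reduce: (4/7)
  pull out 2: (2/7) = +1  (since 7 mod 8 = 7)
  pull out 2: (2/7) = +1  (since 7 mod 8 = 7)
  (1/7) = 1
Product of signs = -1
(183/227) = -1

-1


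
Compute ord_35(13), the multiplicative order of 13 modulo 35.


We want ord_35(13), the smallest k >= 1 with 13^k = 1 mod 35.
n = 35 = 5 * 7, phi(35) = 24; the order divides phi(n).
Divisors of 24: 1, 2, 3, 4, 6, 8, 12, 24
Repeated squaring mod 35: 13^1 = 13, 13^2 = 29, 13^4 = 1, 13^8 = 1, 13^16 = 1
Test divisors in increasing order:
  k=1: 13^1 = 13 mod 35
  k=2: 13^2 = 29 mod 35
  k=3: 13^3 = 29 * 13 = 27 mod 35
  k=4: 13^4 = 1 mod 35  <- first divisor giving 1
Order = 4

4


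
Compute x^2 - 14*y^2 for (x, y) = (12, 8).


x^2 - d*y^2
= 12^2 - 14*8^2
= 144 - 896
= -752

-752


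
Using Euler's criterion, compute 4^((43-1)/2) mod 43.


p = 43 is prime and the exponent is (p-1)/2 = 21, so by Euler's criterion 4^21 = (4/43) = +1 or -1 mod 43.
Compute by square-and-multiply:
  21 = 16 + 4 + 1 (binary 10101)
  Repeated squaring mod 43: 4^1 = 4, 4^2 = 16, 4^4 = 41, 4^8 = 4, 4^16 = 16
  4^21 = 4^16 * 4^4 * 4^1 = 16 * 41 * 4 mod 43
    16 * 41 = 656 = 11 mod 43
    11 * 4 = 44 = 1 mod 43
  4^21 = 1 mod 43
Result 1: 4 is a quadratic residue mod 43.
4^21 mod 43 = 1

1
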